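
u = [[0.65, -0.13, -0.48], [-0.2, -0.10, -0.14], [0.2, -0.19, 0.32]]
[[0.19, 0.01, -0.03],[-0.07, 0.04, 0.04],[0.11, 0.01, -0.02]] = u@ [[0.34, -0.05, -0.1], [-0.08, -0.18, -0.09], [0.08, -0.05, -0.05]]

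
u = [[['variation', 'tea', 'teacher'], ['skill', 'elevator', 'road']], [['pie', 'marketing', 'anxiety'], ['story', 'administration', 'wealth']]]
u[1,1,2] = 'wealth'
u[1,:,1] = ['marketing', 'administration']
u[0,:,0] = ['variation', 'skill']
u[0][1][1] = 'elevator'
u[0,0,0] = 'variation'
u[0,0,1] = 'tea'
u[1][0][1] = 'marketing'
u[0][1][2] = 'road'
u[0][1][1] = 'elevator'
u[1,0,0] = 'pie'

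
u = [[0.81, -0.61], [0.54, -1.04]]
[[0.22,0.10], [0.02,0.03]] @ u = [[0.23, -0.24], [0.03, -0.04]]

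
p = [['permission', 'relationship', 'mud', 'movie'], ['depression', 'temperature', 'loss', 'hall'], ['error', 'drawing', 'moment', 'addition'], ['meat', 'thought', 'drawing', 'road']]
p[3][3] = 'road'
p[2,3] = 'addition'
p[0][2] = 'mud'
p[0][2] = 'mud'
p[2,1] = 'drawing'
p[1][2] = 'loss'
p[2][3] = 'addition'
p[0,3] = 'movie'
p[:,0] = ['permission', 'depression', 'error', 'meat']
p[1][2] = 'loss'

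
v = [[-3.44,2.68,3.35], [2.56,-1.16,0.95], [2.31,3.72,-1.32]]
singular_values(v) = [5.81, 4.53, 2.38]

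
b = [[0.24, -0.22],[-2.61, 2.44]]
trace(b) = 2.68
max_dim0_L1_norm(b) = 2.85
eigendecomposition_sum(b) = [[0.00, 0.00], [0.00, 0.0]] + [[0.24,-0.22], [-2.61,2.44]]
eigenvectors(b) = [[-0.68, 0.09], [-0.73, -1.0]]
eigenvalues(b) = [0.0, 2.68]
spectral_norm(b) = 3.59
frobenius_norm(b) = 3.59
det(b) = 0.01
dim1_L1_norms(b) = [0.46, 5.05]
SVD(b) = [[-0.09, 1.00],[1.00, 0.09]] @ diag([3.5877137432386714, 0.0031775110323347296]) @ [[-0.73, 0.68], [0.68, 0.73]]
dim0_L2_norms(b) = [2.62, 2.45]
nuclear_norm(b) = 3.59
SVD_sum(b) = [[0.24, -0.22], [-2.61, 2.44]] + [[0.0,0.00], [0.0,0.00]]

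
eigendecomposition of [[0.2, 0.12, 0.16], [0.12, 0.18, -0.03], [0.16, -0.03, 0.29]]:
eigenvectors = [[0.70, -0.65, -0.30],  [-0.55, -0.23, -0.8],  [-0.45, -0.73, 0.52]]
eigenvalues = [0.0, 0.42, 0.24]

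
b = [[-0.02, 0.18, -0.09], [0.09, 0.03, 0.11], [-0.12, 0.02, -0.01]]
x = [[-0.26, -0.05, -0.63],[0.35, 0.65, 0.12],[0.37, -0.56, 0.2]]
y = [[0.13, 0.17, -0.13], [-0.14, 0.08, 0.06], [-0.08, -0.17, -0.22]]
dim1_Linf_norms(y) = [0.17, 0.14, 0.22]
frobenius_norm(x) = 1.23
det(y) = -0.01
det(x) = 0.23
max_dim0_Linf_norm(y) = 0.22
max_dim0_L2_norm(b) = 0.18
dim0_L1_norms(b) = [0.23, 0.23, 0.21]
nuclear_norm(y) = 0.70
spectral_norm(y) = 0.30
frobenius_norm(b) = 0.28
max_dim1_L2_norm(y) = 0.29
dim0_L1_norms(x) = [0.98, 1.26, 0.95]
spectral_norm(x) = 0.86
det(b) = -0.00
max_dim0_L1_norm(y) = 0.42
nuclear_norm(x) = 2.00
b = y @ x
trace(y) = -0.01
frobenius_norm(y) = 0.42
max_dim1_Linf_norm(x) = 0.65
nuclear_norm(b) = 0.45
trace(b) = -0.00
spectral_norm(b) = 0.21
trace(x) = 0.59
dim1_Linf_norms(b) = [0.18, 0.11, 0.12]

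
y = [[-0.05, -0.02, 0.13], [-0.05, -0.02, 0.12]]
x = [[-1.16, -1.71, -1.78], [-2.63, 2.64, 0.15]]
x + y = [[-1.21,-1.73,-1.65], [-2.68,2.62,0.27]]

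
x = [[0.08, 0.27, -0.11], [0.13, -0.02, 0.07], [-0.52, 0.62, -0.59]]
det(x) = 0.00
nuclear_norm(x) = 1.28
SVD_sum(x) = [[-0.1, 0.13, -0.12], [0.06, -0.08, 0.07], [-0.49, 0.64, -0.59]] + [[0.18, 0.14, 0.01], [0.07, 0.06, 0.0], [-0.03, -0.02, -0.0]] + [[-0.0, 0.00, 0.0],[0.0, -0.0, -0.0],[0.0, -0.0, -0.00]]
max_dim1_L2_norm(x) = 1.0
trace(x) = -0.53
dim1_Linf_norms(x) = [0.27, 0.13, 0.62]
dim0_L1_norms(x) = [0.73, 0.91, 0.77]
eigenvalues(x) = [-0.76, 0.23, -0.0]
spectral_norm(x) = 1.03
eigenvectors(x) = [[0.17, -0.88, -0.38],[-0.12, -0.38, 0.45],[0.98, 0.27, 0.81]]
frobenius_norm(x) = 1.06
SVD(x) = [[0.19,-0.92,0.34], [-0.11,-0.37,-0.92], [0.97,0.14,-0.18]] @ diag([1.027137724279446, 0.24795555445155507, 0.0024775751578261815]) @ [[-0.49, 0.64, -0.59],[-0.78, -0.62, -0.03],[-0.38, 0.45, 0.81]]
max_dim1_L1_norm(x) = 1.73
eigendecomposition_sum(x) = [[-0.08, 0.12, -0.1], [0.06, -0.08, 0.07], [-0.47, 0.67, -0.59]] + [[0.16, 0.15, -0.01], [0.07, 0.07, -0.00], [-0.05, -0.05, 0.0]] + [[-0.00, 0.0, 0.00], [0.00, -0.0, -0.0], [0.00, -0.0, -0.0]]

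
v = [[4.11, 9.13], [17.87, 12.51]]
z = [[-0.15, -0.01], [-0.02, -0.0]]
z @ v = [[-0.80, -1.49],[-0.08, -0.18]]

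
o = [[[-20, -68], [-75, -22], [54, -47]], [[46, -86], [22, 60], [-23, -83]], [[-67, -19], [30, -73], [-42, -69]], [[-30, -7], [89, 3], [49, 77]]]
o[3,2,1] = 77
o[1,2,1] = -83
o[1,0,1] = -86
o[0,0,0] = -20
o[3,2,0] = 49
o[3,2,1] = 77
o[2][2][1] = -69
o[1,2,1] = -83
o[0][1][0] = -75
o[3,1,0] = 89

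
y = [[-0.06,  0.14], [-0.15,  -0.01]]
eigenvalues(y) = [(-0.03+0.14j), (-0.03-0.14j)]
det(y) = 0.02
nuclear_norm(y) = 0.30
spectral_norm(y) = 0.17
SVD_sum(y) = [[-0.11, 0.07], [-0.10, 0.07]] + [[0.05, 0.07], [-0.05, -0.08]]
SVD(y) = [[-0.72, -0.69], [-0.69, 0.72]] @ diag([0.1746594364697269, 0.12366924133379904]) @ [[0.84, -0.54], [-0.54, -0.84]]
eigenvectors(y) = [[-0.12+0.68j,(-0.12-0.68j)], [(-0.72+0j),(-0.72-0j)]]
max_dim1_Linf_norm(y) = 0.15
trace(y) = -0.07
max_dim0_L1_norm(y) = 0.21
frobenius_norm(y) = 0.21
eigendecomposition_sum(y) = [[-0.03+0.07j, (0.07+0.02j)],[-0.07-0.02j, (-0+0.07j)]] + [[-0.03-0.07j, (0.07-0.02j)],  [-0.07+0.02j, (-0-0.07j)]]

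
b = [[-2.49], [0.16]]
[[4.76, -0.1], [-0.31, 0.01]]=b @ [[-1.91, 0.04]]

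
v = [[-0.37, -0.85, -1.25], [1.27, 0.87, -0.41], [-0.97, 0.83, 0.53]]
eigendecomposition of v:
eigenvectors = [[-0.71+0.00j,  (-0.05-0.44j),  -0.05+0.44j], [0.34+0.00j,  -0.70+0.00j,  -0.70-0.00j], [(-0.62+0j),  (0.14+0.54j),  (0.14-0.54j)]]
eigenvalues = [(-1.05+0j), (1.04+1.12j), (1.04-1.12j)]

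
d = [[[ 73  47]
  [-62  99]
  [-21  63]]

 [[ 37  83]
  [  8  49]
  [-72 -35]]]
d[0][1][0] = -62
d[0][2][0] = -21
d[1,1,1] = 49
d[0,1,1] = 99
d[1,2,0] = -72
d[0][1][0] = -62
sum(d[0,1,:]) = 37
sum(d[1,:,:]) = 70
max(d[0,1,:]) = 99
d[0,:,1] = [47, 99, 63]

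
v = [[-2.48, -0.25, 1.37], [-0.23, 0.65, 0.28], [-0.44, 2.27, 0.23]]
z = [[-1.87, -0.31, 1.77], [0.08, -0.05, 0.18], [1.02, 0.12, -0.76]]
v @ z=[[6.02,  0.95,  -5.48], [0.77,  0.07,  -0.5], [1.24,  0.05,  -0.55]]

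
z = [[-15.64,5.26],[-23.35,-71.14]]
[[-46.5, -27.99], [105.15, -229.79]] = z @ [[2.23, 2.59],  [-2.21, 2.38]]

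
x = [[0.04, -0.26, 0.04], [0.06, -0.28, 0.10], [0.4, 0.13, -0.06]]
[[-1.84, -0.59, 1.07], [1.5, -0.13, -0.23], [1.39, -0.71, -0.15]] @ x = [[0.32, 0.78, -0.2],[-0.04, -0.38, 0.06],[-0.05, -0.18, -0.01]]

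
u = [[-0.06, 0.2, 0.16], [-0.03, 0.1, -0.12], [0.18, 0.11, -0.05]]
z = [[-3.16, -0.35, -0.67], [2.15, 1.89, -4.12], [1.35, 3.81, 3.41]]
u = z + [[3.1,  0.55,  0.83], [-2.18,  -1.79,  4.00], [-1.17,  -3.7,  -3.46]]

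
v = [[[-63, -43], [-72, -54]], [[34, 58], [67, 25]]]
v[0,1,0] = -72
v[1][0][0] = 34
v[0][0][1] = -43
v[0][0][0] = -63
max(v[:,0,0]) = 34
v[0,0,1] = -43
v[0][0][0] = -63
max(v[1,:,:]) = 67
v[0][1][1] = -54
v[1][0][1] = 58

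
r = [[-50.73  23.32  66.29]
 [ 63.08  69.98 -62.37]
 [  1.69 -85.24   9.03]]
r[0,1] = 23.32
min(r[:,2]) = -62.37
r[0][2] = 66.29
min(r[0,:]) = -50.73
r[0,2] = 66.29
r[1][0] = 63.08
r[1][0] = 63.08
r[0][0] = -50.73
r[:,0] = [-50.73, 63.08, 1.69]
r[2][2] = 9.03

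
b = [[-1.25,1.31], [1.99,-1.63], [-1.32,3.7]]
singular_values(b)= [4.88, 1.23]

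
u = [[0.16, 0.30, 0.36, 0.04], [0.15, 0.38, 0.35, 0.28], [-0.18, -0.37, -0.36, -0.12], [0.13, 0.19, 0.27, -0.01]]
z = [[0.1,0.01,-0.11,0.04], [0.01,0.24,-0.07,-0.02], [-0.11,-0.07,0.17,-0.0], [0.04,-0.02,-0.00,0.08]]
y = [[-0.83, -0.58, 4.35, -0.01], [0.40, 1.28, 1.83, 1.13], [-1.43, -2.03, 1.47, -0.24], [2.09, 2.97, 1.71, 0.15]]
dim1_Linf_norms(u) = [0.36, 0.38, 0.37, 0.27]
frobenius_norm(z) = 0.38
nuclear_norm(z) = 0.59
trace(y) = 2.07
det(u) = 0.00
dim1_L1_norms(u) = [0.86, 1.16, 1.03, 0.6]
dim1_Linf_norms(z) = [0.11, 0.24, 0.17, 0.08]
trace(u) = 0.17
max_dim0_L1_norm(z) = 0.35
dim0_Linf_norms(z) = [0.11, 0.24, 0.17, 0.08]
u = z @ y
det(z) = 0.00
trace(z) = 0.59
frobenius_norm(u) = 1.03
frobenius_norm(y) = 7.13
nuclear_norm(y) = 11.08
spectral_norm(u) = 1.01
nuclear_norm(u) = 1.25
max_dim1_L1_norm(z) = 0.35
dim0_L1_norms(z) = [0.26, 0.34, 0.35, 0.14]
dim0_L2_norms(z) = [0.15, 0.25, 0.21, 0.09]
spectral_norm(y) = 5.28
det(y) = 2.66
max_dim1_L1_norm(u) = 1.16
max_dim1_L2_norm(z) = 0.25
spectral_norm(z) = 0.31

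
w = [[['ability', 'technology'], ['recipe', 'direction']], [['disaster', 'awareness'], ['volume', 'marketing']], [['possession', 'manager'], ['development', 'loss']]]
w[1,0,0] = 'disaster'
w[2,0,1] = 'manager'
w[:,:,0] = [['ability', 'recipe'], ['disaster', 'volume'], ['possession', 'development']]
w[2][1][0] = 'development'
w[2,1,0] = 'development'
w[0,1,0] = 'recipe'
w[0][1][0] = 'recipe'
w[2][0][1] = 'manager'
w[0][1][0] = 'recipe'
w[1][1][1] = 'marketing'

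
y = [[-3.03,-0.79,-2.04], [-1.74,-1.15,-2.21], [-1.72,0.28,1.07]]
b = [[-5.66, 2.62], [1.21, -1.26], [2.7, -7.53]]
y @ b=[[10.69, 8.42],[2.49, 13.53],[12.96, -12.92]]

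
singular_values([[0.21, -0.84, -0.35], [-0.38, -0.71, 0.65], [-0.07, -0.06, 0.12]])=[1.13, 0.82, 0.0]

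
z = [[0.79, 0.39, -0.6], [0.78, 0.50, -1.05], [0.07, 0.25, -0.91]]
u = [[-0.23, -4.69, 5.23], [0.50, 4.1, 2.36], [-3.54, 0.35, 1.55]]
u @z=[[-3.47, -1.13, 0.30],[3.76, 2.83, -6.75],[-2.42, -0.82, 0.35]]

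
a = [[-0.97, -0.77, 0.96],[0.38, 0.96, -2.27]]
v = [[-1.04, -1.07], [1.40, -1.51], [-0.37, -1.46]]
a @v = [[-0.42, 0.80], [1.79, 1.46]]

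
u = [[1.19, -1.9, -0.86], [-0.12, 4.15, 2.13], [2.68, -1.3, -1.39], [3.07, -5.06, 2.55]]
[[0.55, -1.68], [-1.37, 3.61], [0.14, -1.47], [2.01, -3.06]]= u @ [[-0.08, -0.05], [-0.39, 0.72], [0.11, 0.29]]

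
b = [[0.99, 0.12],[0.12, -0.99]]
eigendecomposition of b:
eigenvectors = [[1.0, -0.06], [0.06, 1.0]]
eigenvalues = [1.0, -1.0]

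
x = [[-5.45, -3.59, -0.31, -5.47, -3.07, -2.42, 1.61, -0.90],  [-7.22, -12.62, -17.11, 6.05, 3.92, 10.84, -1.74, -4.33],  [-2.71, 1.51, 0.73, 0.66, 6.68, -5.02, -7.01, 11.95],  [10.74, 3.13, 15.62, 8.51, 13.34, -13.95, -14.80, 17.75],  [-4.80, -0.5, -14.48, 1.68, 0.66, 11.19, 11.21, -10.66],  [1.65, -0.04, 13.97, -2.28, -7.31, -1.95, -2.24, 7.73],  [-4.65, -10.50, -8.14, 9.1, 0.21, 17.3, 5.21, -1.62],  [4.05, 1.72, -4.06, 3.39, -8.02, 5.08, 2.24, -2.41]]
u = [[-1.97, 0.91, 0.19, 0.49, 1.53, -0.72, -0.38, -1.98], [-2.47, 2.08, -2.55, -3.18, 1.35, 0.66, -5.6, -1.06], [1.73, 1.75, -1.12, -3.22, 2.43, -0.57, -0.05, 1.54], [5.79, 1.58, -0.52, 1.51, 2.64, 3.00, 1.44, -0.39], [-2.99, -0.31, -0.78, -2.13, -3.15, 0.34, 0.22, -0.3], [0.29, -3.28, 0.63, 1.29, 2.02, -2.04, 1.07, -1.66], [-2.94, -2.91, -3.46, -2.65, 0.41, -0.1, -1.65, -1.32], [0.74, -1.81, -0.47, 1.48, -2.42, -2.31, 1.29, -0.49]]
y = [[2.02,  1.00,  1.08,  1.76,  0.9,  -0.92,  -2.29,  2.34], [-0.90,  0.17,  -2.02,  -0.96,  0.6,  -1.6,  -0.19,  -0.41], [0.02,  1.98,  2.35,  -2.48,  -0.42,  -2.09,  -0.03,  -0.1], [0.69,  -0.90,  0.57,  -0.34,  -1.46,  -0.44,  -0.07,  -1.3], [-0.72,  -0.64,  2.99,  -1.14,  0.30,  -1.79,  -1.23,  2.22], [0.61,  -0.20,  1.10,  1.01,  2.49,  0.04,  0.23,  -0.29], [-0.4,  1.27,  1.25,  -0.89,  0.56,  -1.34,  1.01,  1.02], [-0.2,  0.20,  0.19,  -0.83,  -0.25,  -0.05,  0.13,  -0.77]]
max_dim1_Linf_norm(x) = 17.75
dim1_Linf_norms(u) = [1.98, 5.6, 3.22, 5.79, 3.15, 3.28, 3.46, 2.42]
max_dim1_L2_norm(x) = 36.72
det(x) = 1038815.37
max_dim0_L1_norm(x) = 74.42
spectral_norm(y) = 6.44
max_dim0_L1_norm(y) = 11.55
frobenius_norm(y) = 9.81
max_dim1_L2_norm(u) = 7.86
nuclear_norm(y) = 22.96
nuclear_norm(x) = 127.43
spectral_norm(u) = 10.75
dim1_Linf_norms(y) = [2.34, 2.02, 2.48, 1.46, 2.99, 2.49, 1.34, 0.83]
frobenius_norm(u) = 16.32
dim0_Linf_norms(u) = [5.79, 3.28, 3.46, 3.22, 3.15, 3.0, 5.6, 1.98]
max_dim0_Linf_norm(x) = 17.75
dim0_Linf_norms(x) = [10.74, 12.62, 17.11, 9.1, 13.34, 17.3, 14.8, 17.75]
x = u @ y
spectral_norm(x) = 52.81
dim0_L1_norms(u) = [18.92, 14.63, 9.72, 15.95, 15.95, 9.74, 11.7, 8.74]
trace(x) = -7.32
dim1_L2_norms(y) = [4.66, 2.99, 4.49, 2.4, 4.57, 3.0, 2.88, 1.22]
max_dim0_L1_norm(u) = 18.92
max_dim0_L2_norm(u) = 8.04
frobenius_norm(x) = 63.96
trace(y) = 4.78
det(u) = -35097.80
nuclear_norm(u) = 38.52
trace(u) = -6.83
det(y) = -35.98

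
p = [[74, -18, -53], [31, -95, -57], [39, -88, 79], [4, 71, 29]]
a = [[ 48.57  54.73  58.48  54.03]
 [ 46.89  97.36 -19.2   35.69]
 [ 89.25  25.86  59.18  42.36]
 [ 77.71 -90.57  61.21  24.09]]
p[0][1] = -18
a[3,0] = 77.71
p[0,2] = -53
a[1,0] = 46.89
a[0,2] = 58.48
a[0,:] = [48.57, 54.73, 58.48, 54.03]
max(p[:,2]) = 79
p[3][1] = 71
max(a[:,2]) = 61.21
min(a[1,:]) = -19.2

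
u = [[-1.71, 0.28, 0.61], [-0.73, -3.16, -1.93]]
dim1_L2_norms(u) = [1.84, 3.77]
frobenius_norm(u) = 4.20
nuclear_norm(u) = 5.60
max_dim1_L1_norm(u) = 5.82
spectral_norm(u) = 3.78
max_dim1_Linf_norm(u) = 3.16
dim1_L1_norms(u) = [2.6, 5.82]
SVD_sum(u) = [[0.04,0.24,0.15], [-0.6,-3.16,-1.96]] + [[-1.75, 0.04, 0.46], [-0.13, 0.0, 0.03]]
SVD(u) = [[-0.07, 1.0], [1.00, 0.07]] @ diag([3.7820623132382827, 1.8204407869476795]) @ [[-0.16, -0.84, -0.52], [-0.97, 0.02, 0.26]]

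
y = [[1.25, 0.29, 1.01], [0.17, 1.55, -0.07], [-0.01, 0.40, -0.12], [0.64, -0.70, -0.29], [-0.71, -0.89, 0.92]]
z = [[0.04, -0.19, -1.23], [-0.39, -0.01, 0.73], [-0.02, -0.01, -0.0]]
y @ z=[[-0.08, -0.25, -1.33], [-0.6, -0.05, 0.92], [-0.15, -0.00, 0.3], [0.3, -0.11, -1.3], [0.3, 0.13, 0.22]]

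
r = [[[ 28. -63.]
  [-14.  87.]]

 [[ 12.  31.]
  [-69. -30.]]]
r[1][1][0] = -69.0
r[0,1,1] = 87.0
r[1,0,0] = 12.0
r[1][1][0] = -69.0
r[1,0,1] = 31.0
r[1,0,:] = [12.0, 31.0]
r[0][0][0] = 28.0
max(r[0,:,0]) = 28.0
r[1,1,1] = -30.0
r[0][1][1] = 87.0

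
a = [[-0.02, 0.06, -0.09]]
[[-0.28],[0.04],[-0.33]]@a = [[0.01, -0.02, 0.03], [-0.00, 0.00, -0.00], [0.01, -0.02, 0.03]]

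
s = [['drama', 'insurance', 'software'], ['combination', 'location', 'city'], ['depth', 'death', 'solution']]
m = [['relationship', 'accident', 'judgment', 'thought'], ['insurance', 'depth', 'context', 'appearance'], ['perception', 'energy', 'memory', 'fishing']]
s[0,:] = ['drama', 'insurance', 'software']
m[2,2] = 'memory'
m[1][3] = 'appearance'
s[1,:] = ['combination', 'location', 'city']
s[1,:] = ['combination', 'location', 'city']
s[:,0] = ['drama', 'combination', 'depth']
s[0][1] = 'insurance'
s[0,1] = 'insurance'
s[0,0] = 'drama'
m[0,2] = 'judgment'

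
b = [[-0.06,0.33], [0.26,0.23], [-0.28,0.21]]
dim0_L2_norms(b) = [0.39, 0.45]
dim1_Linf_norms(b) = [0.33, 0.26, 0.28]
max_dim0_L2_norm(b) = 0.45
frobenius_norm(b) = 0.60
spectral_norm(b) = 0.46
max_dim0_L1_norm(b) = 0.77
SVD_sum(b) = [[-0.10, 0.32], [-0.04, 0.14], [-0.08, 0.27]] + [[0.04, 0.01], [0.30, 0.09], [-0.20, -0.06]]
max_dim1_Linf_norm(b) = 0.33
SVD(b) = [[-0.72, -0.10], [-0.31, -0.83], [-0.61, 0.55]] @ diag([0.4600006422134576, 0.37934075600073164]) @ [[0.29, -0.96], [-0.96, -0.29]]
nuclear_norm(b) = 0.84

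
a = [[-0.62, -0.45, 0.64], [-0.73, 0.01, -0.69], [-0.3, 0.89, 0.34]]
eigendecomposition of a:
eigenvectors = [[(0.85+0j),(0.09-0.36j),(0.09+0.36j)], [(0.51+0j),(0.05+0.61j),0.05-0.61j], [(-0.15+0j),0.70+0.00j,0.70-0.00j]]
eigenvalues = [(-1+0j), (0.37+0.93j), (0.37-0.93j)]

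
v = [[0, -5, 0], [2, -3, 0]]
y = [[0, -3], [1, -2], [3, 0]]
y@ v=[[-6, 9, 0], [-4, 1, 0], [0, -15, 0]]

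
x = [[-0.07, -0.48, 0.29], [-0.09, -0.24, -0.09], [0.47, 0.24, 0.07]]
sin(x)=[[-0.07, -0.46, 0.28], [-0.09, -0.24, -0.09], [0.46, 0.22, 0.07]]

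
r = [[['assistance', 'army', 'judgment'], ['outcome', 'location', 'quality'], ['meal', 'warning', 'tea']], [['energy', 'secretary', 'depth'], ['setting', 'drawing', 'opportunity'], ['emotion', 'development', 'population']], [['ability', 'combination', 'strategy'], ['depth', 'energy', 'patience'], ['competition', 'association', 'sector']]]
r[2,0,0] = 'ability'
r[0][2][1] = 'warning'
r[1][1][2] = 'opportunity'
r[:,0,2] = ['judgment', 'depth', 'strategy']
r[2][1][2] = 'patience'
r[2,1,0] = 'depth'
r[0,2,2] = 'tea'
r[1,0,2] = 'depth'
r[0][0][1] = 'army'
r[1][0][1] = 'secretary'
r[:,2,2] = ['tea', 'population', 'sector']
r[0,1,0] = 'outcome'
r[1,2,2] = 'population'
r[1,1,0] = 'setting'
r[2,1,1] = 'energy'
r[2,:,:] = [['ability', 'combination', 'strategy'], ['depth', 'energy', 'patience'], ['competition', 'association', 'sector']]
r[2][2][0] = 'competition'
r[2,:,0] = ['ability', 'depth', 'competition']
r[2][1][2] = 'patience'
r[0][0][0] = 'assistance'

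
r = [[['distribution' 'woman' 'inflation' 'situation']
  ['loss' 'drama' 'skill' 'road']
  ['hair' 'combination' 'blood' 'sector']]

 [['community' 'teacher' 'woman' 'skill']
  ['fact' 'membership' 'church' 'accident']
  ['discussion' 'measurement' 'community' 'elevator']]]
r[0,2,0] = 'hair'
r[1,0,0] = 'community'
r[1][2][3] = 'elevator'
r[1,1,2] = 'church'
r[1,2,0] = 'discussion'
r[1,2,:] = ['discussion', 'measurement', 'community', 'elevator']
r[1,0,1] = 'teacher'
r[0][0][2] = 'inflation'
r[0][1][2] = 'skill'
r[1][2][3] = 'elevator'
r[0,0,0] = 'distribution'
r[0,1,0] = 'loss'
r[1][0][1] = 'teacher'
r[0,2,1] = 'combination'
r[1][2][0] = 'discussion'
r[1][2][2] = 'community'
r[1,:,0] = ['community', 'fact', 'discussion']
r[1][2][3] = 'elevator'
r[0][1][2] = 'skill'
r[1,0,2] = 'woman'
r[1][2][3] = 'elevator'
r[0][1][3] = 'road'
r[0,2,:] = ['hair', 'combination', 'blood', 'sector']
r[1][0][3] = 'skill'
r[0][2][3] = 'sector'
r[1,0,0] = 'community'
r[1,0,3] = 'skill'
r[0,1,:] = ['loss', 'drama', 'skill', 'road']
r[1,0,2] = 'woman'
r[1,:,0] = ['community', 'fact', 'discussion']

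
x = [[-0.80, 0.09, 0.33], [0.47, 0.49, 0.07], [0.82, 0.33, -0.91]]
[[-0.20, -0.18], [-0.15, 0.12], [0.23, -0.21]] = x @ [[0.09,0.42],[-0.34,-0.23],[-0.3,0.53]]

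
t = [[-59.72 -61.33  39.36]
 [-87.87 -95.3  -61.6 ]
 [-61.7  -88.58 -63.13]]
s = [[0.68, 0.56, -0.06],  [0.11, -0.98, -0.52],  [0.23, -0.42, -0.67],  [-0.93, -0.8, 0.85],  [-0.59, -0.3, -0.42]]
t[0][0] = -59.72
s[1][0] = 0.111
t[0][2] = 39.36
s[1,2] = -0.518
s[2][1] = -0.422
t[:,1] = [-61.33, -95.3, -88.58]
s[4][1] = -0.299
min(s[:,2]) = -0.669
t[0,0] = -59.72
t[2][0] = -61.7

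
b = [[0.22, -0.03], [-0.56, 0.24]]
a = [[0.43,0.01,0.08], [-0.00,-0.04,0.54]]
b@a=[[0.09, 0.00, 0.0], [-0.24, -0.02, 0.08]]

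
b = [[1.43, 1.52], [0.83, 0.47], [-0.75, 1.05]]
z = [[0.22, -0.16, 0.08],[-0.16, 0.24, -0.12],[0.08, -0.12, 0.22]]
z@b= [[0.12, 0.34], [0.06, -0.26], [-0.15, 0.3]]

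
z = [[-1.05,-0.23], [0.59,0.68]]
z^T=[[-1.05, 0.59], [-0.23, 0.68]]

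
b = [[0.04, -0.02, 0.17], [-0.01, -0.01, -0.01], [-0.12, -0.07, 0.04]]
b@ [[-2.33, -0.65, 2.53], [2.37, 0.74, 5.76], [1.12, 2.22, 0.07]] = [[0.05, 0.34, -0.00],[-0.01, -0.02, -0.08],[0.16, 0.12, -0.70]]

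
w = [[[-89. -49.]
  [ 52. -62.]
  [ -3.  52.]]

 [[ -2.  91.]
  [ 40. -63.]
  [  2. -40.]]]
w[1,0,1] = 91.0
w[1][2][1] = -40.0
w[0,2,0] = -3.0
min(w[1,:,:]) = -63.0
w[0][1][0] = 52.0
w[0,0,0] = -89.0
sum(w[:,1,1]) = -125.0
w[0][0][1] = -49.0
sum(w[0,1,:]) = -10.0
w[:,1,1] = [-62.0, -63.0]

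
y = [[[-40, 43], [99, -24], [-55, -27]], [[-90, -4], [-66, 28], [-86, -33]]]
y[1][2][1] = -33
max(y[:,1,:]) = 99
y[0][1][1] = -24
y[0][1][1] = -24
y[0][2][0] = -55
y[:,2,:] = [[-55, -27], [-86, -33]]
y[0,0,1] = 43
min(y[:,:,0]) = -90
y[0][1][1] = -24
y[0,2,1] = -27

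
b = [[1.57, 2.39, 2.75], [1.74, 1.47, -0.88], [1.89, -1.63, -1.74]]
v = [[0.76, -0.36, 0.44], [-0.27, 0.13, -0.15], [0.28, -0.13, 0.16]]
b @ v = [[1.32, -0.61, 0.77], [0.68, -0.32, 0.4], [1.39, -0.67, 0.8]]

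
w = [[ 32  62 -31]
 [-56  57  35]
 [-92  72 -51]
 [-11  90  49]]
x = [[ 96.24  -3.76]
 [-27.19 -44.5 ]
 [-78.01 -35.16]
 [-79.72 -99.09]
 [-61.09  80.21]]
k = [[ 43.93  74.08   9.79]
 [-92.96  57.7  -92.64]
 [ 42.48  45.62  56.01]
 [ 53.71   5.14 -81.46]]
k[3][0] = 53.71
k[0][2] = 9.79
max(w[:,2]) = 49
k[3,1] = 5.14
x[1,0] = -27.19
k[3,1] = 5.14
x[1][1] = -44.5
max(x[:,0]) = 96.24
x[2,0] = -78.01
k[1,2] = -92.64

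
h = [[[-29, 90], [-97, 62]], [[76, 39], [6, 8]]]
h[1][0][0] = 76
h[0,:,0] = [-29, -97]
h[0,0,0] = -29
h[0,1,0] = -97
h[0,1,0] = -97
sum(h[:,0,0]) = 47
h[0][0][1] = 90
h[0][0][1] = 90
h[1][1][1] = 8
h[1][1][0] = 6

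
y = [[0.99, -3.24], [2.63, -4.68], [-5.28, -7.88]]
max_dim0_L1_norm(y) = 15.8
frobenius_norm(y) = 11.41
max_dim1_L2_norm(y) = 9.49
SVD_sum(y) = [[-0.95, -2.50], [-1.22, -3.22], [-3.28, -8.64]] + [[1.94, -0.74], [3.85, -1.46], [-2.00, 0.76]]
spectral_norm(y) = 10.22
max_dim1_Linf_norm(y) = 7.88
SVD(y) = [[-0.26, 0.41],[-0.34, 0.81],[-0.9, -0.42]] @ diag([10.218218168269269, 5.085058255875916]) @ [[0.36, 0.93], [0.93, -0.36]]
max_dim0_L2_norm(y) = 9.72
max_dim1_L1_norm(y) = 13.16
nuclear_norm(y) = 15.30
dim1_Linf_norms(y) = [3.24, 4.68, 7.88]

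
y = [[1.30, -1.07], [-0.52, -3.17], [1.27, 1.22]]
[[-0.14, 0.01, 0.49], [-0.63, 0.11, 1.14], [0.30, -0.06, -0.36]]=y @ [[0.05, -0.02, 0.07], [0.19, -0.03, -0.37]]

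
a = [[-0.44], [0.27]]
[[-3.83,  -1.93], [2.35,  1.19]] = a @ [[8.70, 4.39]]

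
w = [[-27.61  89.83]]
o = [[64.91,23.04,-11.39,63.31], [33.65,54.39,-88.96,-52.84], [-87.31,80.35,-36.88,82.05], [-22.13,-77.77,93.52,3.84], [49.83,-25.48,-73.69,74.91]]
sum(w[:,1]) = 89.83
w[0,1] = 89.83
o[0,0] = 64.91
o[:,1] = [23.04, 54.39, 80.35, -77.77, -25.48]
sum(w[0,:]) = 62.22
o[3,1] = -77.77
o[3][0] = -22.13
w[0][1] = 89.83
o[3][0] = -22.13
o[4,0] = 49.83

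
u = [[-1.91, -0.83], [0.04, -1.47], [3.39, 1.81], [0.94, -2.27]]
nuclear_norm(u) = 7.20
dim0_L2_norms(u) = [4.0, 3.36]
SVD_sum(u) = [[-1.71, -1.13], [-0.65, -0.43], [3.20, 2.11], [-0.39, -0.26]] + [[-0.20, 0.3],[0.69, -1.04],[0.19, -0.3],[1.33, -2.01]]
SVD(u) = [[-0.46, 0.13], [-0.17, -0.45], [0.86, -0.13], [-0.10, -0.87]] @ diag([4.434926713279782, 2.7632634778170173]) @ [[0.84, 0.55],[-0.55, 0.84]]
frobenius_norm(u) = 5.23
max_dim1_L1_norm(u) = 5.2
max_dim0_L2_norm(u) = 4.0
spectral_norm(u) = 4.43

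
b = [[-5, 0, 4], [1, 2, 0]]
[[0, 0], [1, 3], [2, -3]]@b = [[0, 0, 0], [-2, 6, 4], [-13, -6, 8]]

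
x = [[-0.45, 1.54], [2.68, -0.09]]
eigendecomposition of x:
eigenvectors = [[-0.64, -0.57], [0.77, -0.82]]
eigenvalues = [-2.31, 1.77]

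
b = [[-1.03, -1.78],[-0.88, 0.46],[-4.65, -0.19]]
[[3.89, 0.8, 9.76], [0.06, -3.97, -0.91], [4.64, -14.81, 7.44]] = b@ [[-0.93, 3.28, -1.41], [-1.65, -2.35, -4.67]]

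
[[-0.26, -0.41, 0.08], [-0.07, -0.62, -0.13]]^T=[[-0.26, -0.07], [-0.41, -0.62], [0.08, -0.13]]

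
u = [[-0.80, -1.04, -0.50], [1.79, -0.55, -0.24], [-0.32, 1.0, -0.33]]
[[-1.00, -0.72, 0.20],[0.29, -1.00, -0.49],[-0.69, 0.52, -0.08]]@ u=[[-0.55, 1.64, 0.61], [-1.87, -0.24, 0.26], [1.51, 0.35, 0.25]]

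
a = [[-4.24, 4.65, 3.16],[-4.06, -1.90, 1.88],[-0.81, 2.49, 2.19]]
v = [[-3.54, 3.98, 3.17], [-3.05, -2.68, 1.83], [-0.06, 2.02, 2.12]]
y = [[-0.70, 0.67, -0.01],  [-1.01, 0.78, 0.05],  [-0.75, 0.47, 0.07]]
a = v + y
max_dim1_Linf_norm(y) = 1.01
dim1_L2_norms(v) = [6.2, 4.45, 2.93]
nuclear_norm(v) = 12.46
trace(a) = -3.95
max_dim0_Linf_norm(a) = 4.65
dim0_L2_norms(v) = [4.67, 5.21, 4.23]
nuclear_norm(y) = 1.97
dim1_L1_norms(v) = [10.69, 7.56, 4.2]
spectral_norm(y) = 1.83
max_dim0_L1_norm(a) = 9.11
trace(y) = 0.15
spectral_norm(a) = 8.03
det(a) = 34.95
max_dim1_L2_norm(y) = 1.28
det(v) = 38.46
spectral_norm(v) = 6.75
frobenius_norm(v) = 8.18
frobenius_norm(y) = 1.83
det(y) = -0.00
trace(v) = -4.10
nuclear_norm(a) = 13.42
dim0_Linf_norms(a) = [4.24, 4.65, 3.16]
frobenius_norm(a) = 9.21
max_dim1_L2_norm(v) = 6.2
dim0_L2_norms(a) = [5.93, 5.61, 4.28]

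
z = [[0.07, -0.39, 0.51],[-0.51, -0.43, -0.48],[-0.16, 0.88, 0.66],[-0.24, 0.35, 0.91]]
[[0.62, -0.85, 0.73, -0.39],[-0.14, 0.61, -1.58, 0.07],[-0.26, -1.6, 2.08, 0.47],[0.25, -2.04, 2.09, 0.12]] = z @ [[0.29, 0.81, 0.40, -0.45],[-0.72, -0.22, 0.89, 0.62],[0.63, -1.94, 2.06, -0.23]]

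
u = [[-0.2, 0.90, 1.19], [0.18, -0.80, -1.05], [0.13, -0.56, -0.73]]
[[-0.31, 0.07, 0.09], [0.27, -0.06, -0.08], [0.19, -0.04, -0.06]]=u@[[0.10, -0.02, -0.03], [0.05, -0.01, -0.01], [-0.28, 0.06, 0.08]]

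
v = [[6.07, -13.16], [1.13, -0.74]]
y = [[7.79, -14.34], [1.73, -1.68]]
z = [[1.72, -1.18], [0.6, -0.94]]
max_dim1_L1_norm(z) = 2.9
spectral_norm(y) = 16.48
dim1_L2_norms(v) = [14.49, 1.35]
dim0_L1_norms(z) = [2.32, 2.12]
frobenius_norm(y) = 16.50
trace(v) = 5.33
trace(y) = 6.11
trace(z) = 0.78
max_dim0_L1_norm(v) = 13.9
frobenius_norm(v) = 14.56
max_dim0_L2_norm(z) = 1.82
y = z + v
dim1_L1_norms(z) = [2.9, 1.54]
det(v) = 10.38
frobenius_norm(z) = 2.37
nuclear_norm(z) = 2.72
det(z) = -0.91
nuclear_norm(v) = 15.25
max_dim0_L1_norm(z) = 2.32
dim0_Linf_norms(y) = [7.79, 14.34]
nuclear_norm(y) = 17.19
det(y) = 11.72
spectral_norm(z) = 2.33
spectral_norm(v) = 14.54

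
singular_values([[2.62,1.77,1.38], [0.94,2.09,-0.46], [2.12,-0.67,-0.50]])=[4.03, 2.13, 1.33]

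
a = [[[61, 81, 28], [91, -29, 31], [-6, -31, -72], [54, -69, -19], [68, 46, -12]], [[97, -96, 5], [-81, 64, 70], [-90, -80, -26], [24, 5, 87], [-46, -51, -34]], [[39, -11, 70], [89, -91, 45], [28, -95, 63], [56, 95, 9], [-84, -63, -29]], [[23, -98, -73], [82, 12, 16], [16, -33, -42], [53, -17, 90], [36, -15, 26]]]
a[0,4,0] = 68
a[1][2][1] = -80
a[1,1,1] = 64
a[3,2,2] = -42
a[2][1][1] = -91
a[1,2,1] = -80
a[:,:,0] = [[61, 91, -6, 54, 68], [97, -81, -90, 24, -46], [39, 89, 28, 56, -84], [23, 82, 16, 53, 36]]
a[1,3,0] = 24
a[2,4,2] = -29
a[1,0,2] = 5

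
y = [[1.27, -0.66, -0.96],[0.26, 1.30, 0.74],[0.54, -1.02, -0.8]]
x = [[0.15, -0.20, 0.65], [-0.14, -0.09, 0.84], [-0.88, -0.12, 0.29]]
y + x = [[1.42,  -0.86,  -0.31], [0.12,  1.21,  1.58], [-0.34,  -1.14,  -0.51]]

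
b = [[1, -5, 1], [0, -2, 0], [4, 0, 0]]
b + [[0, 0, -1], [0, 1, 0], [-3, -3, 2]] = [[1, -5, 0], [0, -1, 0], [1, -3, 2]]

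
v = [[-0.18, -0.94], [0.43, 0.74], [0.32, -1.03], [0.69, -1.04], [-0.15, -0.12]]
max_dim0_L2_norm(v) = 1.89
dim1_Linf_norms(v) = [0.94, 0.74, 1.03, 1.04, 0.15]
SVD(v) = [[0.46, 0.41], [-0.34, -0.66], [0.56, -0.15], [0.6, -0.57], [0.05, 0.2]] @ diag([1.9210178803679983, 0.8462211905326196]) @ [[0.19, -0.98], [-0.98, -0.19]]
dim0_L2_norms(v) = [0.9, 1.89]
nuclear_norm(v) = 2.77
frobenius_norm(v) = 2.10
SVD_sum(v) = [[0.17,-0.87],  [-0.12,0.64],  [0.2,-1.05],  [0.21,-1.13],  [0.02,-0.09]] + [[-0.35, -0.07], [0.55, 0.10], [0.12, 0.02], [0.48, 0.09], [-0.17, -0.03]]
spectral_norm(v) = 1.92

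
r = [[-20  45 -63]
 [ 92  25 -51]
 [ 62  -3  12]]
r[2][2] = 12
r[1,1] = 25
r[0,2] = -63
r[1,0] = 92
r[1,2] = -51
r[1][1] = 25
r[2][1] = -3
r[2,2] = 12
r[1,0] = 92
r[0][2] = -63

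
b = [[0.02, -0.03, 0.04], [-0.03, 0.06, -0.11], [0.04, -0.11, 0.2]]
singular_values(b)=[0.27, 0.01, 0.0]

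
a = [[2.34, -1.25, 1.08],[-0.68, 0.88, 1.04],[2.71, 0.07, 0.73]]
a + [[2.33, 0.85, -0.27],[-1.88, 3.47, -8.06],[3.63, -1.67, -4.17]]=[[4.67, -0.40, 0.81], [-2.56, 4.35, -7.02], [6.34, -1.60, -3.44]]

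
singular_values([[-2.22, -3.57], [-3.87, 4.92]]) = [6.51, 3.8]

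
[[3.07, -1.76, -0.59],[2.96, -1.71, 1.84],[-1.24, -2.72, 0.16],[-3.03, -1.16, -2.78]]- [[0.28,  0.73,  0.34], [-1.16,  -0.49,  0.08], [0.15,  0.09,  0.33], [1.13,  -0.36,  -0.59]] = [[2.79, -2.49, -0.93], [4.12, -1.22, 1.76], [-1.39, -2.81, -0.17], [-4.16, -0.80, -2.19]]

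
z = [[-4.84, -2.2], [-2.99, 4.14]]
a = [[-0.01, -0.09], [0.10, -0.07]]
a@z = [[0.32,-0.35], [-0.27,-0.51]]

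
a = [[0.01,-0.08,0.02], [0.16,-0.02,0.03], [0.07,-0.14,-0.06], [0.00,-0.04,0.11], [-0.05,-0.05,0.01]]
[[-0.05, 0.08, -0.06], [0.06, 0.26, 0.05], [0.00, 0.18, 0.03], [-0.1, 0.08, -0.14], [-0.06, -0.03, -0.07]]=a @ [[0.56, 1.46, 0.56], [0.56, -0.76, 0.55], [-0.68, 0.46, -1.07]]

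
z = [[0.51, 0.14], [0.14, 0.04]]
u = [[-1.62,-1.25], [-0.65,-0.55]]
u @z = [[-1.0, -0.28], [-0.41, -0.11]]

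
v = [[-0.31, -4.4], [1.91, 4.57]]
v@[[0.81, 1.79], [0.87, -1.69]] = [[-4.08, 6.88], [5.52, -4.30]]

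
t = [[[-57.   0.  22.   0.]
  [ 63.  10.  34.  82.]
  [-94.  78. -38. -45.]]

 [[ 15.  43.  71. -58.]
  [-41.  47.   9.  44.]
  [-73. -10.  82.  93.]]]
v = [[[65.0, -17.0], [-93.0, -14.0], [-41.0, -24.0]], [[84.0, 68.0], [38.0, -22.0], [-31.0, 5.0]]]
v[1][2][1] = 5.0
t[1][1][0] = -41.0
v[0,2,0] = -41.0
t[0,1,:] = [63.0, 10.0, 34.0, 82.0]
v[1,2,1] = 5.0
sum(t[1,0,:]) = 71.0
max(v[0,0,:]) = 65.0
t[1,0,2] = 71.0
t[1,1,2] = 9.0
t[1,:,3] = [-58.0, 44.0, 93.0]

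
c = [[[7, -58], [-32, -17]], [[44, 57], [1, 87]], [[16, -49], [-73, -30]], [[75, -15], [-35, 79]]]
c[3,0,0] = 75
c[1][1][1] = 87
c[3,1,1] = 79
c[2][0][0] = 16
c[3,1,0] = -35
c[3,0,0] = 75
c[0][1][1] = -17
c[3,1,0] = -35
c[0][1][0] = -32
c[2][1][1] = -30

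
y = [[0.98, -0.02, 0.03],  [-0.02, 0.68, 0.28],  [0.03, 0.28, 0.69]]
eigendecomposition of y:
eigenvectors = [[-0.06,  -0.94,  -0.35], [-0.71,  -0.20,  0.67], [0.70,  -0.29,  0.65]]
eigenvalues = [0.4, 0.98, 0.96]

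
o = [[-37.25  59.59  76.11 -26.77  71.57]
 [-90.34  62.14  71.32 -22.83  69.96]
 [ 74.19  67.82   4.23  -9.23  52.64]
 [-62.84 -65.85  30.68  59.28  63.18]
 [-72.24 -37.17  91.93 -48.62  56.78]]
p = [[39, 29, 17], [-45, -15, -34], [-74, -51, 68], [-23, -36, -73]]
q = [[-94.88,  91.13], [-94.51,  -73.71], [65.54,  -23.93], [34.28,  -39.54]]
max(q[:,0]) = 65.54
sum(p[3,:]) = -132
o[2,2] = 4.23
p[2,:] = [-74, -51, 68]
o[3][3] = 59.28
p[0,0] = 39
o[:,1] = [59.59, 62.14, 67.82, -65.85, -37.17]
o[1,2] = 71.32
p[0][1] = 29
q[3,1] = -39.54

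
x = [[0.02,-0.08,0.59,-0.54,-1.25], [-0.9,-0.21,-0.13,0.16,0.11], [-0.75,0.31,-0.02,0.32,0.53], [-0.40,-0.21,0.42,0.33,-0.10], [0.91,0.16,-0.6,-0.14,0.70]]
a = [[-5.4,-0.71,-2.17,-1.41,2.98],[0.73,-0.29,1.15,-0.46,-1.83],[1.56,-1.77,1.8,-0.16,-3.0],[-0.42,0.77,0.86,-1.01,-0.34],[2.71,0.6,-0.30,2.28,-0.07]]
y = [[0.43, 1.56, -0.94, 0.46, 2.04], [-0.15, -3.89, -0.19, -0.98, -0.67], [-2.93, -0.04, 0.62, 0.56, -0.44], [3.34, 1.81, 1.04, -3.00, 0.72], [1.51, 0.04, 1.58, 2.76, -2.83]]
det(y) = -115.79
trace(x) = 0.82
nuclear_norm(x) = 4.38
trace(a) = -4.97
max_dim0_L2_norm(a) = 6.3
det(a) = 3.78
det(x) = -0.03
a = x @ y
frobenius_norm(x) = 2.53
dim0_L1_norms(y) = [8.36, 7.34, 4.37, 7.76, 6.7]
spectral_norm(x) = 1.84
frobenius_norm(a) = 9.18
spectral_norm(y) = 5.90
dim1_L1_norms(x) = [2.48, 1.51, 1.93, 1.46, 2.51]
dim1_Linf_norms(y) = [2.04, 3.89, 2.93, 3.34, 2.83]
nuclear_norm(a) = 14.42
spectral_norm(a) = 8.04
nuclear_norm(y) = 17.44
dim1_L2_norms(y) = [2.81, 4.07, 3.08, 5.0, 4.52]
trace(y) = -8.67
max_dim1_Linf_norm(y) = 3.89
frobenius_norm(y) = 8.91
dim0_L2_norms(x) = [1.54, 0.47, 0.95, 0.74, 1.53]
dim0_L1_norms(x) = [2.98, 0.97, 1.76, 1.49, 2.69]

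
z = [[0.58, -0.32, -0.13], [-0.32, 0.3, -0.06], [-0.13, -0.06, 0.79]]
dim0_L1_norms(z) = [1.03, 0.68, 0.98]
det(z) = 0.04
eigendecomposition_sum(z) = [[0.02,0.03,0.01], [0.03,0.05,0.01], [0.01,0.01,0.00]] + [[0.33, -0.14, -0.40], [-0.14, 0.06, 0.17], [-0.4, 0.17, 0.49]] + [[0.23, -0.21, 0.26], [-0.21, 0.19, -0.24], [0.26, -0.24, 0.30]]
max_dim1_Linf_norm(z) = 0.79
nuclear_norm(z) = 1.67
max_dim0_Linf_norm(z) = 0.79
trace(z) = 1.67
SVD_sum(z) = [[0.33, -0.14, -0.4], [-0.14, 0.06, 0.17], [-0.40, 0.17, 0.49]] + [[0.23, -0.21, 0.26], [-0.21, 0.19, -0.24], [0.26, -0.24, 0.30]] + [[0.02, 0.03, 0.01],[0.03, 0.05, 0.01],[0.01, 0.01, 0.0]]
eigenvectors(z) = [[0.55, 0.61, 0.56], [0.82, -0.26, -0.52], [0.17, -0.75, 0.64]]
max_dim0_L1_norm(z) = 1.03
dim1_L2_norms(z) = [0.68, 0.44, 0.8]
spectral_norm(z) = 0.88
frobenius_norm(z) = 1.14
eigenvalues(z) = [0.07, 0.88, 0.72]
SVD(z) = [[-0.61, -0.56, -0.55], [0.26, 0.52, -0.82], [0.75, -0.64, -0.17]] @ diag([0.8756051383028288, 0.7243702014394845, 0.07002466025768647]) @ [[-0.61, 0.26, 0.75], [-0.56, 0.52, -0.64], [-0.55, -0.82, -0.17]]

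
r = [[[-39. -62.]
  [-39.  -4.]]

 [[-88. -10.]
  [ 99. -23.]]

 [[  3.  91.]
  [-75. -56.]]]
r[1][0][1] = -10.0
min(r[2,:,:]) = -75.0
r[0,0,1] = -62.0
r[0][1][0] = -39.0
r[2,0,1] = 91.0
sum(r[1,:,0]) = 11.0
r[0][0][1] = -62.0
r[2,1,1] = -56.0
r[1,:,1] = [-10.0, -23.0]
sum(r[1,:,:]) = -22.0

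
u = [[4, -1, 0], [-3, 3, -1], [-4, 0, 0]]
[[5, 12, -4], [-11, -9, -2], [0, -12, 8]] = u@[[0, 3, -2], [-5, 0, -4], [-4, 0, -4]]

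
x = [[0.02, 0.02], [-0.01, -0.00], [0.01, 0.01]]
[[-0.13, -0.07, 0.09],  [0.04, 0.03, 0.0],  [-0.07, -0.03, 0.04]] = x@[[-3.68, -2.81, -0.14], [-2.89, -0.47, 4.54]]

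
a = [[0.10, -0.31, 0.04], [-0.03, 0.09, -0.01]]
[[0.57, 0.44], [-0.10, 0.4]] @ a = [[0.04, -0.14, 0.02], [-0.02, 0.07, -0.01]]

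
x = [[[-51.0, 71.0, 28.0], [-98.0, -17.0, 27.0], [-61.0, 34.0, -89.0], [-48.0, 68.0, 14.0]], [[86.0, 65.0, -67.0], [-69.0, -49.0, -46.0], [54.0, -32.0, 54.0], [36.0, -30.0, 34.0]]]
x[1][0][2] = -67.0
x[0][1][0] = -98.0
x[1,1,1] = -49.0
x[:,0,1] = [71.0, 65.0]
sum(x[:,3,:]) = 74.0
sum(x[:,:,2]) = -45.0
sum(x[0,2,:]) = -116.0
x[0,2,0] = -61.0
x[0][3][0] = -48.0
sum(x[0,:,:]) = -122.0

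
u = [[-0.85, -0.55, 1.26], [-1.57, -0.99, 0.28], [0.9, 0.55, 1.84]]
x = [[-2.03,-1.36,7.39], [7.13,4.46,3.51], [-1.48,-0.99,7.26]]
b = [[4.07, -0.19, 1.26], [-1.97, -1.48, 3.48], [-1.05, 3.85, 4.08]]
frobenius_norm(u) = 3.26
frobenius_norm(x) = 14.12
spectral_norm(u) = 2.37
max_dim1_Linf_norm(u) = 1.84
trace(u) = 0.00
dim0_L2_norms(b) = [4.64, 4.13, 5.51]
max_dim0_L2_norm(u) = 2.25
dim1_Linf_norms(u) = [1.26, 1.57, 1.84]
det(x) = 1.30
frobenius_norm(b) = 8.30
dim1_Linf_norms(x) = [7.39, 7.13, 7.26]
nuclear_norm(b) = 13.95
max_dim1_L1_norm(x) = 15.1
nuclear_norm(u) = 4.61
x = b @ u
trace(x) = 9.69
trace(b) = 6.67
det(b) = -91.45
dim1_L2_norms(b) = [4.26, 4.26, 5.71]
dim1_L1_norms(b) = [5.52, 6.93, 8.98]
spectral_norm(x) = 10.94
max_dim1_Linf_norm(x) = 7.39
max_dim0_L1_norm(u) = 3.38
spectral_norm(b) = 6.19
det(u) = -0.01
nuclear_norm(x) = 19.89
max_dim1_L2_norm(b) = 5.71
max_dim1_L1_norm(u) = 3.29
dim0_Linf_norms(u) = [1.57, 0.99, 1.84]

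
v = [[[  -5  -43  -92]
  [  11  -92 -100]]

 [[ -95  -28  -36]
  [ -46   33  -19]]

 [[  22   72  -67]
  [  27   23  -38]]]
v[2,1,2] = -38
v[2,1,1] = 23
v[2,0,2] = -67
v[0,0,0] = -5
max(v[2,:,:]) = 72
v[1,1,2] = -19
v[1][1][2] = -19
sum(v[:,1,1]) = -36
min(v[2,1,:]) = -38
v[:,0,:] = [[-5, -43, -92], [-95, -28, -36], [22, 72, -67]]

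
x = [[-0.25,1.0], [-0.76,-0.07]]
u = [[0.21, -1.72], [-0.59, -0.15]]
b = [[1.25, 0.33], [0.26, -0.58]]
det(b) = -0.81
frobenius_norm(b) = 1.44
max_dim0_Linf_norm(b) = 1.25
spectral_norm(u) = 1.73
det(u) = -1.05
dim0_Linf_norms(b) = [1.25, 0.58]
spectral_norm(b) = 1.30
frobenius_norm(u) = 1.84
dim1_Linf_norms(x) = [1.0, 0.76]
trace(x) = -0.32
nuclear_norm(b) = 1.92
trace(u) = 0.06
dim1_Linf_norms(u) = [1.72, 0.59]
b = u @ x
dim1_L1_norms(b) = [1.58, 0.84]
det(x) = 0.78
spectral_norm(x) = 1.04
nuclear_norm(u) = 2.34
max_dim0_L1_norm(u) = 1.87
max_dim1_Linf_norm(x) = 1.0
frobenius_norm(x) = 1.28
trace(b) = 0.67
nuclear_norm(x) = 1.79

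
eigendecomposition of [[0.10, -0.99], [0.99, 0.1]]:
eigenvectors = [[(0.71+0j), 0.71-0.00j], [0.00-0.71j, 0.71j]]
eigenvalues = [(0.1+0.99j), (0.1-0.99j)]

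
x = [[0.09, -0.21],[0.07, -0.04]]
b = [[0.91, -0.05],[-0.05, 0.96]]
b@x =[[0.08, -0.19], [0.06, -0.03]]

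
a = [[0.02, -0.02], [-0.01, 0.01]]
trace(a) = 0.03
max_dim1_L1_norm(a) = 0.04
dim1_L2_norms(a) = [0.03, 0.01]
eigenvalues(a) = [0.03, 0.0]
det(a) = 0.00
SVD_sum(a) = [[0.02, -0.02], [-0.01, 0.01]] + [[0.0,0.00],  [0.00,0.0]]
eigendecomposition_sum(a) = [[0.02, -0.02], [-0.01, 0.01]] + [[0.00, 0.0], [0.0, 0.00]]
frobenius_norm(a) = 0.03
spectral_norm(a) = 0.03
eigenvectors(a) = [[0.89, 0.71], [-0.45, 0.71]]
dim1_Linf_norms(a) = [0.02, 0.01]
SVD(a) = [[-0.89,0.45], [0.45,0.89]] @ diag([0.0316227766016838, 1.297961875627784e-19]) @ [[-0.71,0.71], [0.71,0.71]]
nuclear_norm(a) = 0.03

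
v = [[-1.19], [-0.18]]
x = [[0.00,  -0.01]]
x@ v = [[0.00]]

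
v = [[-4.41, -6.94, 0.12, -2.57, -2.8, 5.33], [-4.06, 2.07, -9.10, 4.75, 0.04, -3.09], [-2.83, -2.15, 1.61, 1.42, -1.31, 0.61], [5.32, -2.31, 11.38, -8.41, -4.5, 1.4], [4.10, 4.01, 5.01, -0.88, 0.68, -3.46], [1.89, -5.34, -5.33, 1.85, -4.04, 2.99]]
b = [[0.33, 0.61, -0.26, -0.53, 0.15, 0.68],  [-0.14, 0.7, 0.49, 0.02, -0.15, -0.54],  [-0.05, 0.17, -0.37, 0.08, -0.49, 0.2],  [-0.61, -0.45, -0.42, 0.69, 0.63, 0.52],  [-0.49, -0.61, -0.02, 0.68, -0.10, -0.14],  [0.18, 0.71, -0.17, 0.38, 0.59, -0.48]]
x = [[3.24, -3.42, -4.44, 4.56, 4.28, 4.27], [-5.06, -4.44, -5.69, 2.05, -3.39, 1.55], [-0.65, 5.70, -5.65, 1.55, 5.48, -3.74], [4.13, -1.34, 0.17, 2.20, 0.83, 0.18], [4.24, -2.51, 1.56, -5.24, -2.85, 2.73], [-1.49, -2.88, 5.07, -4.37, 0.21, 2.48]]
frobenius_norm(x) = 21.49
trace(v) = -5.47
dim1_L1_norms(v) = [22.17, 23.11, 9.93, 33.32, 18.14, 21.44]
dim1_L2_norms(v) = [10.51, 11.65, 4.4, 16.0, 8.44, 9.44]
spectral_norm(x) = 14.24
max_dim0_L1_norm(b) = 3.25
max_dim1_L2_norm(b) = 1.38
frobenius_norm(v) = 26.11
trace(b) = 0.77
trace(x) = -5.02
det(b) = -0.05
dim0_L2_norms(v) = [9.62, 10.34, 16.38, 10.3, 6.83, 7.82]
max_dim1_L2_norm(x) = 10.55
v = b @ x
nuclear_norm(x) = 45.50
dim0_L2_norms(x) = [8.59, 8.96, 10.59, 8.88, 8.29, 6.95]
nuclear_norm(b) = 5.54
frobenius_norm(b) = 2.67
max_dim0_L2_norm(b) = 1.4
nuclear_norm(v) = 47.76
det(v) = -2061.09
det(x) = 38451.59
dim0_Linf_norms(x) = [5.06, 5.7, 5.69, 5.24, 5.48, 4.27]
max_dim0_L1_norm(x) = 22.58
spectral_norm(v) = 20.30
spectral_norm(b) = 1.79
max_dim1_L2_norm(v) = 16.0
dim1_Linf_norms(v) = [6.94, 9.1, 2.83, 11.38, 5.01, 5.34]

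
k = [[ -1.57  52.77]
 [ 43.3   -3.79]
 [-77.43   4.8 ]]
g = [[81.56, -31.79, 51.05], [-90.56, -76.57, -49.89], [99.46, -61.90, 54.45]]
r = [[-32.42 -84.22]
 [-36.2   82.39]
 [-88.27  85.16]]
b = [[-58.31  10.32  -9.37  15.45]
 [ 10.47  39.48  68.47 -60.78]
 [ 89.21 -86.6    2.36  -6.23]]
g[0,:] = [81.56, -31.79, 51.05]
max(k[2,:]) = 4.8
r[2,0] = -88.27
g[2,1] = -61.9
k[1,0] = 43.3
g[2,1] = -61.9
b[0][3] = 15.45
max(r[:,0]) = -32.42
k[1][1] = -3.79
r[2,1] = 85.16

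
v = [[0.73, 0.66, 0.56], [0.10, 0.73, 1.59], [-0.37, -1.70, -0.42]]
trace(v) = 1.04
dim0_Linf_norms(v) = [0.73, 1.7, 1.59]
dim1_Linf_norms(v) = [0.73, 1.59, 1.7]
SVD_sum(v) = [[0.25,0.77,0.62], [0.38,1.16,0.94], [-0.4,-1.22,-0.99]] + [[0.02, 0.05, -0.07], [-0.17, -0.47, 0.65], [-0.15, -0.41, 0.57]] + [[0.46, -0.16, 0.01],[-0.11, 0.04, -0.00],[0.18, -0.06, 0.0]]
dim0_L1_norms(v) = [1.2, 3.09, 2.57]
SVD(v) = [[0.41, 0.08, -0.91], [0.63, -0.75, 0.22], [-0.66, -0.66, -0.36]] @ diag([2.4640696292178736, 1.0943830680113926, 0.5358045938736118]) @ [[0.25, 0.75, 0.61], [0.21, 0.57, -0.79], [-0.95, 0.32, -0.01]]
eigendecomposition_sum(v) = [[(0.58+0j), (-0.07+0j), (0.22-0j)], [-0.11+0.00j, (0.01-0j), -0.04+0.00j], [(-0.03+0j), -0j, (-0.01+0j)]] + [[0.08-0.01j, (0.36+0.04j), (0.17-0.33j)], [0.11+0.14j, (0.36+0.73j), 0.82-0.06j], [(-0.17+0.06j), -0.85+0.12j, (-0.21+0.84j)]] + [[0.08+0.01j,  0.36-0.04j,  (0.17+0.33j)], [(0.11-0.14j),  0.36-0.73j,  (0.82+0.06j)], [-0.17-0.06j,  -0.85-0.12j,  (-0.21-0.84j)]]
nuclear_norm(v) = 4.09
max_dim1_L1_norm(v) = 2.49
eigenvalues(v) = [(0.58+0j), (0.23+1.56j), (0.23-1.56j)]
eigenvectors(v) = [[-0.98+0.00j, 0.29+0.07j, (0.29-0.07j)], [(0.19+0j), (0.2+0.62j), 0.20-0.62j], [(0.04+0j), (-0.69+0j), -0.69-0.00j]]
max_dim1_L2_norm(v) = 1.79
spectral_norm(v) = 2.46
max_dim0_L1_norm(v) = 3.09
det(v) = 1.44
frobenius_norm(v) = 2.75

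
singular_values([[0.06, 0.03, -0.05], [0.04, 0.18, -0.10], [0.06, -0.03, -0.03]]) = [0.22, 0.09, 0.0]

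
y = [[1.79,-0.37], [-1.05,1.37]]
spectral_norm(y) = 2.36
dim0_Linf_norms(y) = [1.79, 1.37]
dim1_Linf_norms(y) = [1.79, 1.37]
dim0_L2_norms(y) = [2.08, 1.42]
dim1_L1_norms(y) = [2.16, 2.42]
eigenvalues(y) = [2.24, 0.92]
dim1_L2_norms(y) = [1.83, 1.73]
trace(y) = 3.16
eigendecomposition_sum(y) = [[1.48, -0.63], [-1.79, 0.76]] + [[0.31, 0.26],  [0.74, 0.61]]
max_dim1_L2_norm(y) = 1.83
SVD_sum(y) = [[1.49, -0.88],  [-1.38, 0.82]] + [[0.30, 0.51], [0.33, 0.55]]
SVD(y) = [[-0.73, 0.68], [0.68, 0.73]] @ diag([2.3565736024834654, 0.8757630136504431]) @ [[-0.86, 0.51], [0.51, 0.86]]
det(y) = 2.06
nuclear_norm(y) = 3.23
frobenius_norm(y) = 2.51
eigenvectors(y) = [[0.64, 0.39], [-0.77, 0.92]]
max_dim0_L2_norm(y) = 2.08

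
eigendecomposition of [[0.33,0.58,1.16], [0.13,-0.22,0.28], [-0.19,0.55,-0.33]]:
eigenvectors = [[-0.66, -0.97, -0.93], [-0.39, -0.18, -0.13], [0.65, 0.15, 0.34]]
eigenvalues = [-0.47, 0.26, -0.01]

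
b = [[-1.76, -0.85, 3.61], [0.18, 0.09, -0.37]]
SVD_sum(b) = [[-1.76, -0.85, 3.61], [0.18, 0.09, -0.37]] + [[-0.0, 0.0, 0.0], [-0.0, 0.00, 0.0]]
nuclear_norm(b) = 4.13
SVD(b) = [[-0.99, 0.1], [0.10, 0.99]] @ diag([4.126692600775524, 0.002859843447347564]) @ [[0.43, 0.21, -0.88], [-0.2, 0.97, 0.13]]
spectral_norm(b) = 4.13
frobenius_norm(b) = 4.13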